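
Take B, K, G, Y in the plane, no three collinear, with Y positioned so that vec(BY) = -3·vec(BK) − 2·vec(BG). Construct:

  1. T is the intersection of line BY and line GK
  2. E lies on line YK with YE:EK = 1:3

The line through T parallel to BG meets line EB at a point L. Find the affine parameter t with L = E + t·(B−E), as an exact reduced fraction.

Work in coordinates with B = (0, 0), K = (1, 0), G = (0, 1), Y = (-3, -2).
1. T is the intersection of line BY and line GK ⇒ T = (3/5, 2/5)
2. E lies on line YK with YE:EK = 1:3 ⇒ E = (-2, -3/2)
through T parallel to BG: direction (0, 1); meets EB at L = (3/5, 9/20)
L = E + t·(B−E) with t = 13/10

t = 13/10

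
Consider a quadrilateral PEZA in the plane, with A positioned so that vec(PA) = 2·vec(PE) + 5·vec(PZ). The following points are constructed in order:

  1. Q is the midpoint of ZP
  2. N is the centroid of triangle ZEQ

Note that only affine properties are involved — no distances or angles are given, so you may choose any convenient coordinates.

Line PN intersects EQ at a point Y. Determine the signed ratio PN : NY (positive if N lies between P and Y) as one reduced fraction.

Set P = (0, 0), E = (1, 0), Z = (0, 1), A = (2, 5); any affine frame gives the same invariant.
1. Q is the midpoint of ZP ⇒ Q = (0, 1/2)
2. N is the centroid of triangle ZEQ ⇒ N = (1/3, 1/2)
line PN meets EQ at Y = (1/4, 3/8)
N = P + t·(Y−P) with t = 4/3, so PN:NY = 4/3:-1/3

PN:NY = -4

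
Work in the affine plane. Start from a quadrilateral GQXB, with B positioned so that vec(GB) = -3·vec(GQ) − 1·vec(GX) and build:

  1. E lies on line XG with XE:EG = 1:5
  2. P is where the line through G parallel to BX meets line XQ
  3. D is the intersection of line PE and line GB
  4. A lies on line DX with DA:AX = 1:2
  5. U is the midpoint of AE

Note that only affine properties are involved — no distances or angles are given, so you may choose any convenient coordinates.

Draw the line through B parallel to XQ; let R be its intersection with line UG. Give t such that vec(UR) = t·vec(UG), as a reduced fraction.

Work in coordinates with G = (0, 0), Q = (1, 0), X = (0, 1), B = (-3, -1).
1. E lies on line XG with XE:EG = 1:5 ⇒ E = (0, 5/6)
2. P is where the line through G parallel to BX meets line XQ ⇒ P = (3/5, 2/5)
3. D is the intersection of line PE and line GB ⇒ D = (15/19, 5/19)
4. A lies on line DX with DA:AX = 1:2 ⇒ A = (10/19, 29/57)
5. U is the midpoint of AE ⇒ U = (5/19, 51/76)
through B parallel to XQ: direction (1, -1); meets UG at R = (-80/71, -204/71)
R = U + t·(G−U) with t = 375/71

t = 375/71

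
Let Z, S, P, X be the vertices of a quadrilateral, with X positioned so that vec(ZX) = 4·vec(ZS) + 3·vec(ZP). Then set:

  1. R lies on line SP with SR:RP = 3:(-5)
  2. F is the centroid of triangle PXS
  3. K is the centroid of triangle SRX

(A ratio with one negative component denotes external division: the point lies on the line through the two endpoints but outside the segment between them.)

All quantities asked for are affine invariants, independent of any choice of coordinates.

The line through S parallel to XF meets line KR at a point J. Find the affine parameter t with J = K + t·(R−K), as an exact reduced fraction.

t = -2/7

Assign Z = (0, 0), S = (1, 0), P = (0, 1), X = (4, 3) — the answer is frame-independent, so this choice is without loss of generality.
1. R lies on line SP with SR:RP = 3:(-5) ⇒ R = (5/2, -3/2)
2. F is the centroid of triangle PXS ⇒ F = (5/3, 4/3)
3. K is the centroid of triangle SRX ⇒ K = (5/2, 1/2)
through S parallel to XF: direction (-7/3, -5/3); meets KR at J = (5/2, 15/14)
J = K + t·(R−K) with t = -2/7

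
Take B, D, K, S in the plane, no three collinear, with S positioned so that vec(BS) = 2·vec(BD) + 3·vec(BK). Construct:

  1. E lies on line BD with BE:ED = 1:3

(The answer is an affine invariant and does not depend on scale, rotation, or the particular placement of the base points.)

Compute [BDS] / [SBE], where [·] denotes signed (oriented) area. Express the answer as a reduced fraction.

[BDS]:[SBE] = 4

Set B = (0, 0), D = (1, 0), K = (0, 1), S = (2, 3); any affine frame gives the same invariant.
1. E lies on line BD with BE:ED = 1:3 ⇒ E = (1/4, 0)
2·[BDS] = 3, 2·[SBE] = 3/4
[BDS]:[SBE] = 3:3/4 = 4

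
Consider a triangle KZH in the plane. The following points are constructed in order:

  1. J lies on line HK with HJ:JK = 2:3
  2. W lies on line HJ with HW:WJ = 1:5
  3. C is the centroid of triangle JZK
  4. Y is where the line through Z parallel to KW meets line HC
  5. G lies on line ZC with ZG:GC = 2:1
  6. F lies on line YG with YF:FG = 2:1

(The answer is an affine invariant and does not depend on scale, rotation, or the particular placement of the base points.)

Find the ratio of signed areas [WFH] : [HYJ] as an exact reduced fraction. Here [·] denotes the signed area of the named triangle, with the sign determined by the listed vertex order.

[WFH]:[HYJ] = -19/162

Set K = (0, 0), Z = (1, 0), H = (0, 1); any affine frame gives the same invariant.
1. J lies on line HK with HJ:JK = 2:3 ⇒ J = (0, 3/5)
2. W lies on line HJ with HW:WJ = 1:5 ⇒ W = (0, 14/15)
3. C is the centroid of triangle JZK ⇒ C = (1/3, 1/5)
4. Y is where the line through Z parallel to KW meets line HC ⇒ Y = (1, -7/5)
5. G lies on line ZC with ZG:GC = 2:1 ⇒ G = (5/9, 2/15)
6. F lies on line YG with YF:FG = 2:1 ⇒ F = (19/27, -17/45)
2·[WFH] = 19/405, 2·[HYJ] = -2/5
[WFH]:[HYJ] = 19/405:-2/5 = -19/162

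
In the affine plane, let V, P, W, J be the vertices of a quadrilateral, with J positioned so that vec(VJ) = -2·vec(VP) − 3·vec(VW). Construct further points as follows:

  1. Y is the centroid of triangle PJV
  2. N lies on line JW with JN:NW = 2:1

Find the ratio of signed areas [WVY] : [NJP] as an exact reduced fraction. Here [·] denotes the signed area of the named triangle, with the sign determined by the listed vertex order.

Work in coordinates with V = (0, 0), P = (1, 0), W = (0, 1), J = (-2, -3).
1. Y is the centroid of triangle PJV ⇒ Y = (-1/3, -1)
2. N lies on line JW with JN:NW = 2:1 ⇒ N = (-2/3, -1/3)
2·[WVY] = -1/3, 2·[NJP] = 4
[WVY]:[NJP] = -1/3:4 = -1/12

[WVY]:[NJP] = -1/12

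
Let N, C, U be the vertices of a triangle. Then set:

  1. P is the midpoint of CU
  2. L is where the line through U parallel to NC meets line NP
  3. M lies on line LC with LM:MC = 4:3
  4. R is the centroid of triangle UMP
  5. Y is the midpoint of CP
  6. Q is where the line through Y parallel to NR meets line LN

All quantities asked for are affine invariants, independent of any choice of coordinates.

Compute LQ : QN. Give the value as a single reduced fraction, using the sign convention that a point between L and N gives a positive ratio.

LQ:QN = -3/5

Choose coordinates N = (0, 0), C = (1, 0), U = (0, 1).
1. P is the midpoint of CU ⇒ P = (1/2, 1/2)
2. L is where the line through U parallel to NC meets line NP ⇒ L = (1, 1)
3. M lies on line LC with LM:MC = 4:3 ⇒ M = (1, 3/7)
4. R is the centroid of triangle UMP ⇒ R = (1/2, 9/14)
5. Y is the midpoint of CP ⇒ Y = (3/4, 1/4)
6. Q is where the line through Y parallel to NR meets line LN ⇒ Q = (5/2, 5/2)
Q = L + t·(N−L) with t = -3/2, so LQ:QN = t:(1−t) = -3/2:5/2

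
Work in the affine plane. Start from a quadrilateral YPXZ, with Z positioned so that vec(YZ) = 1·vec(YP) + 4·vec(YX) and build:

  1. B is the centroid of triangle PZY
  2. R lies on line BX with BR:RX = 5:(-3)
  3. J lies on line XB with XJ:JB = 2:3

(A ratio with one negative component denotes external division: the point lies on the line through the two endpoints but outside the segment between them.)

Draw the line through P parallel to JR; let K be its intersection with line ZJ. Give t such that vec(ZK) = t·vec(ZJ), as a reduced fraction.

Set Y = (0, 0), P = (1, 0), X = (0, 1), Z = (1, 4); any affine frame gives the same invariant.
1. B is the centroid of triangle PZY ⇒ B = (2/3, 4/3)
2. R lies on line BX with BR:RX = 5:(-3) ⇒ R = (-1, 1/2)
3. J lies on line XB with XJ:JB = 2:3 ⇒ J = (4/15, 17/15)
through P parallel to JR: direction (-19/15, -19/30); meets ZJ at K = (-13/75, -44/75)
K = Z + t·(J−Z) with t = 8/5

t = 8/5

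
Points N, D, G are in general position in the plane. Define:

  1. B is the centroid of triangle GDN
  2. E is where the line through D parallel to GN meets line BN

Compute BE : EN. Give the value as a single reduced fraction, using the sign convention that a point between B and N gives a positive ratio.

Assign N = (0, 0), D = (1, 0), G = (0, 1) — the answer is frame-independent, so this choice is without loss of generality.
1. B is the centroid of triangle GDN ⇒ B = (1/3, 1/3)
2. E is where the line through D parallel to GN meets line BN ⇒ E = (1, 1)
E = B + t·(N−B) with t = -2, so BE:EN = t:(1−t) = -2:3

BE:EN = -2/3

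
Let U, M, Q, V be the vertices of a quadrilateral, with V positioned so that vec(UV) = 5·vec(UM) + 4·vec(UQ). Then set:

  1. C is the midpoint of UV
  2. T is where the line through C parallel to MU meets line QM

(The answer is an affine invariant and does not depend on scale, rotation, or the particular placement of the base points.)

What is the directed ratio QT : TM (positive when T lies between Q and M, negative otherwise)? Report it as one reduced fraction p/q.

QT:TM = -1/2

Assign U = (0, 0), M = (1, 0), Q = (0, 1), V = (5, 4) — the answer is frame-independent, so this choice is without loss of generality.
1. C is the midpoint of UV ⇒ C = (5/2, 2)
2. T is where the line through C parallel to MU meets line QM ⇒ T = (-1, 2)
T = Q + t·(M−Q) with t = -1, so QT:TM = t:(1−t) = -1:2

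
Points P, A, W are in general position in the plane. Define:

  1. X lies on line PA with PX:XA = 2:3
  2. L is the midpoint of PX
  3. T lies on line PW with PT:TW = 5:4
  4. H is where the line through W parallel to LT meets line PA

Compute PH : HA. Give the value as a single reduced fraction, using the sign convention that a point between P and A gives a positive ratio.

PH:HA = 9/16

Assign P = (0, 0), A = (1, 0), W = (0, 1) — the answer is frame-independent, so this choice is without loss of generality.
1. X lies on line PA with PX:XA = 2:3 ⇒ X = (2/5, 0)
2. L is the midpoint of PX ⇒ L = (1/5, 0)
3. T lies on line PW with PT:TW = 5:4 ⇒ T = (0, 5/9)
4. H is where the line through W parallel to LT meets line PA ⇒ H = (9/25, 0)
H = P + t·(A−P) with t = 9/25, so PH:HA = t:(1−t) = 9/25:16/25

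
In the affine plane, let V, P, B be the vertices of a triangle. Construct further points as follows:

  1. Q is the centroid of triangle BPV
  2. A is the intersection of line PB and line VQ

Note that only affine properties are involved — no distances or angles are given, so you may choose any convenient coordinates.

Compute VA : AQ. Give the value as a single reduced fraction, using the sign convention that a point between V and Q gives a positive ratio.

VA:AQ = -3

Choose coordinates V = (0, 0), P = (1, 0), B = (0, 1).
1. Q is the centroid of triangle BPV ⇒ Q = (1/3, 1/3)
2. A is the intersection of line PB and line VQ ⇒ A = (1/2, 1/2)
A = V + t·(Q−V) with t = 3/2, so VA:AQ = t:(1−t) = 3/2:-1/2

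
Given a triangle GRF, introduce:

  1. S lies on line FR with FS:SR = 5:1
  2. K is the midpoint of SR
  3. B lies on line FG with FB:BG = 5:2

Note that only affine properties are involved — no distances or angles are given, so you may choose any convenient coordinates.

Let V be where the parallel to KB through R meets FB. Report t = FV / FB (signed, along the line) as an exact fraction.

Set G = (0, 0), R = (1, 0), F = (0, 1); any affine frame gives the same invariant.
1. S lies on line FR with FS:SR = 5:1 ⇒ S = (5/6, 1/6)
2. K is the midpoint of SR ⇒ K = (11/12, 1/12)
3. B lies on line FG with FB:BG = 5:2 ⇒ B = (0, 2/7)
through R parallel to KB: direction (-11/12, 17/84); meets FB at V = (0, 17/77)
V = F + t·(B−F) with t = 12/11

t = 12/11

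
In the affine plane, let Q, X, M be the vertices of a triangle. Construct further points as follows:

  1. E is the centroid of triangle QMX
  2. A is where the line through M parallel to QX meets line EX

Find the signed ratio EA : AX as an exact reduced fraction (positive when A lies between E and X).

Work in coordinates with Q = (0, 0), X = (1, 0), M = (0, 1).
1. E is the centroid of triangle QMX ⇒ E = (1/3, 1/3)
2. A is where the line through M parallel to QX meets line EX ⇒ A = (-1, 1)
A = E + t·(X−E) with t = -2, so EA:AX = t:(1−t) = -2:3

EA:AX = -2/3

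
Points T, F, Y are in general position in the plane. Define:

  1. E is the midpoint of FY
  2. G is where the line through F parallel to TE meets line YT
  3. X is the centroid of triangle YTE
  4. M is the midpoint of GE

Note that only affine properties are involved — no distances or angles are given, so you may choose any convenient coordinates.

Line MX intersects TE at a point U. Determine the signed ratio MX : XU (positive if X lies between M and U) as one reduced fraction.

Assign T = (0, 0), F = (1, 0), Y = (0, 1) — the answer is frame-independent, so this choice is without loss of generality.
1. E is the midpoint of FY ⇒ E = (1/2, 1/2)
2. G is where the line through F parallel to TE meets line YT ⇒ G = (0, -1)
3. X is the centroid of triangle YTE ⇒ X = (1/6, 1/2)
4. M is the midpoint of GE ⇒ M = (1/4, -1/4)
line MX meets TE at U = (1/5, 1/5)
X = M + t·(U−M) with t = 5/3, so MX:XU = 5/3:-2/3

MX:XU = -5/2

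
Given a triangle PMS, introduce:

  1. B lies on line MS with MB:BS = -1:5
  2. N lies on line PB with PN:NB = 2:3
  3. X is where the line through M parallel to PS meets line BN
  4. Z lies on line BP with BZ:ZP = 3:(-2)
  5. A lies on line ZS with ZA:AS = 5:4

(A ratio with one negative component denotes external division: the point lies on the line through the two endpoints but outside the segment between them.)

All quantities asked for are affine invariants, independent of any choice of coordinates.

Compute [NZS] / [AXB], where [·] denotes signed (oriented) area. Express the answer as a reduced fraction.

[NZS]:[AXB] = -108/5

Set P = (0, 0), M = (1, 0), S = (0, 1); any affine frame gives the same invariant.
1. B lies on line MS with MB:BS = -1:5 ⇒ B = (5/4, -1/4)
2. N lies on line PB with PN:NB = 2:3 ⇒ N = (1/2, -1/10)
3. X is where the line through M parallel to PS meets line BN ⇒ X = (1, -1/5)
4. Z lies on line BP with BZ:ZP = 3:(-2) ⇒ Z = (-5/2, 1/2)
5. A lies on line ZS with ZA:AS = 5:4 ⇒ A = (-10/9, 7/9)
2·[NZS] = -3, 2·[AXB] = 5/36
[NZS]:[AXB] = -3:5/36 = -108/5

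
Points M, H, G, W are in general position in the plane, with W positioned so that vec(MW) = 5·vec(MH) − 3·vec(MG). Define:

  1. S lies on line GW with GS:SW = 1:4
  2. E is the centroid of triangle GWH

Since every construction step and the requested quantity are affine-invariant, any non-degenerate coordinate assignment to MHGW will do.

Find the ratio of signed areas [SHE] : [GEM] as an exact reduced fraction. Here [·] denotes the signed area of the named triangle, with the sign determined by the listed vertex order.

[SHE]:[GEM] = -1/10

Work in coordinates with M = (0, 0), H = (1, 0), G = (0, 1), W = (5, -3).
1. S lies on line GW with GS:SW = 1:4 ⇒ S = (1, 1/5)
2. E is the centroid of triangle GWH ⇒ E = (2, -2/3)
2·[SHE] = 1/5, 2·[GEM] = -2
[SHE]:[GEM] = 1/5:-2 = -1/10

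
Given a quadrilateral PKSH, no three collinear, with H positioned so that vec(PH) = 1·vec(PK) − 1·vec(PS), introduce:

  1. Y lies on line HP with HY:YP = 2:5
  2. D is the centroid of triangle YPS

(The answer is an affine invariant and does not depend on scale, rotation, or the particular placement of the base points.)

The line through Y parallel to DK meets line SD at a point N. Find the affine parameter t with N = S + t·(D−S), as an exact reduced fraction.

Choose coordinates P = (0, 0), K = (1, 0), S = (0, 1), H = (1, -1).
1. Y lies on line HP with HY:YP = 2:5 ⇒ Y = (5/7, -5/7)
2. D is the centroid of triangle YPS ⇒ D = (5/21, 2/21)
through Y parallel to DK: direction (16/21, -2/21); meets SD at N = (65/147, -100/147)
N = S + t·(D−S) with t = 13/7

t = 13/7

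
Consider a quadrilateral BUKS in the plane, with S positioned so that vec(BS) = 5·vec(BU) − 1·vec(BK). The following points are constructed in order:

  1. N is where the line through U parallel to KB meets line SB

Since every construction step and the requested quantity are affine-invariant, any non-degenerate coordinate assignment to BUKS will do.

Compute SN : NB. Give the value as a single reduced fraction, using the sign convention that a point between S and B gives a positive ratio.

Choose coordinates B = (0, 0), U = (1, 0), K = (0, 1), S = (5, -1).
1. N is where the line through U parallel to KB meets line SB ⇒ N = (1, -1/5)
N = S + t·(B−S) with t = 4/5, so SN:NB = t:(1−t) = 4/5:1/5

SN:NB = 4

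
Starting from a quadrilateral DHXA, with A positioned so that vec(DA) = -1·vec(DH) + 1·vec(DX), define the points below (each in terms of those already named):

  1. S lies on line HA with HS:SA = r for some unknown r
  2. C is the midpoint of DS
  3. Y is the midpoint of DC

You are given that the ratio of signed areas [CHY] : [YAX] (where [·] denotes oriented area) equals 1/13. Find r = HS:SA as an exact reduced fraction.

Work in coordinates with D = (0, 0), H = (1, 0), X = (0, 1), A = (-1, 1).
1. With HS:SA = r, write λ = r/(r+1) so S = H + λ·(A−H); S is affine-linear in λ
2. C is the midpoint of DS ⇒ C is an affine combination of earlier points and hence also affine-linear in λ
3. Y is the midpoint of DC ⇒ Y is an affine combination of earlier points and hence also affine-linear in λ
Every point depending on S is an affine combination of S and λ-independent points, so each such coordinate is linear in λ; the λ² term in each signed area is a multiple of (A−H)×(A−H) = 0, so 2·[CHY] and 2·[YAX] are each linear in λ. Evaluating at λ=0 and λ=1:
  2·[CHY] = -1/4·λ,   2·[YAX] = 1/4·λ − 1
So [CHY]:[YAX] = (-1/4·λ) / (1/4·λ − 1). Setting this equal to 1/13:
  -1/4·λ = 1/13·(1/4·λ − 1)  ⇒  λ = 2/7
Then r = λ/(1−λ) = (2/7)/(5/7) = 2/5. Check: with r = 2/5, S = (3/7, 2/7) and [CHY]:[YAX] = 1/13 as required.

r = 2/5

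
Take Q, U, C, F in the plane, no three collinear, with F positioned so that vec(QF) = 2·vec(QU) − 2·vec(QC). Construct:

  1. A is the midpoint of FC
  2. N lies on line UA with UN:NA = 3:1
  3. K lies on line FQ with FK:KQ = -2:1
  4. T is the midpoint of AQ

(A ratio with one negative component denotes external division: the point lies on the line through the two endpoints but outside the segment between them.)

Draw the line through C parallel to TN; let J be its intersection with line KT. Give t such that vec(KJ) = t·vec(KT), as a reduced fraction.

Work in coordinates with Q = (0, 0), U = (1, 0), C = (0, 1), F = (2, -2).
1. A is the midpoint of FC ⇒ A = (1, -1/2)
2. N lies on line UA with UN:NA = 3:1 ⇒ N = (1, -3/8)
3. K lies on line FQ with FK:KQ = -2:1 ⇒ K = (-2, 2)
4. T is the midpoint of AQ ⇒ T = (1/2, -1/4)
through C parallel to TN: direction (1/2, -1/8); meets KT at J = (-16/13, 17/13)
J = K + t·(T−K) with t = 4/13

t = 4/13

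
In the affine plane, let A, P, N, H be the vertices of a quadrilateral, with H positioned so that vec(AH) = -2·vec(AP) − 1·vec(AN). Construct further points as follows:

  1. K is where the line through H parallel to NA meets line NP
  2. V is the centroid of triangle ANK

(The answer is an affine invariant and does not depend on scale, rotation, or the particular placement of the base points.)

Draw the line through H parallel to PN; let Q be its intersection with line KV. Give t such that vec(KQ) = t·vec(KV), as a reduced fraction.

t = 12

Choose coordinates A = (0, 0), P = (1, 0), N = (0, 1), H = (-2, -1).
1. K is where the line through H parallel to NA meets line NP ⇒ K = (-2, 3)
2. V is the centroid of triangle ANK ⇒ V = (-2/3, 4/3)
through H parallel to PN: direction (-1, 1); meets KV at Q = (14, -17)
Q = K + t·(V−K) with t = 12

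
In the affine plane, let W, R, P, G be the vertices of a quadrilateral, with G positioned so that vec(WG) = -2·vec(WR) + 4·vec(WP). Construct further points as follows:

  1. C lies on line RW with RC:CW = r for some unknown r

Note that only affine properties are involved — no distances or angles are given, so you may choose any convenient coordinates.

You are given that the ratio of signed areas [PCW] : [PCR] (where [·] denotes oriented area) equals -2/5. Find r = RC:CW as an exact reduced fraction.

Work in coordinates with W = (0, 0), R = (1, 0), P = (0, 1), G = (-2, 4).
1. With RC:CW = r, write λ = r/(r+1) so C = R + λ·(W−R); C is affine-linear in λ
Every point depending on C is an affine combination of C and λ-independent points, so each such coordinate is linear in λ; the λ² term in each signed area is a multiple of (W−R)×(W−R) = 0, so 2·[PCW] and 2·[PCR] are each linear in λ. Evaluating at λ=0 and λ=1:
  2·[PCW] = λ − 1,   2·[PCR] = λ
So [PCW]:[PCR] = (λ − 1) / (λ). Setting this equal to -2/5:
  λ − 1 = -2/5·(λ)  ⇒  λ = 5/7
Then r = λ/(1−λ) = (5/7)/(2/7) = 5/2. Check: with r = 5/2, C = (2/7, 0) and [PCW]:[PCR] = -2/5 as required.

r = 5/2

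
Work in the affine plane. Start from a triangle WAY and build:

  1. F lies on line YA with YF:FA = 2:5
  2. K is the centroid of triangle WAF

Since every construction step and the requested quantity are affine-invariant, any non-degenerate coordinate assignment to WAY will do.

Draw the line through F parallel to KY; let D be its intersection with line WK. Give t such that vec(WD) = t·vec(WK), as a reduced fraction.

t = 11/9

Choose coordinates W = (0, 0), A = (1, 0), Y = (0, 1).
1. F lies on line YA with YF:FA = 2:5 ⇒ F = (2/7, 5/7)
2. K is the centroid of triangle WAF ⇒ K = (3/7, 5/21)
through F parallel to KY: direction (-3/7, 16/21); meets WK at D = (11/21, 55/189)
D = W + t·(K−W) with t = 11/9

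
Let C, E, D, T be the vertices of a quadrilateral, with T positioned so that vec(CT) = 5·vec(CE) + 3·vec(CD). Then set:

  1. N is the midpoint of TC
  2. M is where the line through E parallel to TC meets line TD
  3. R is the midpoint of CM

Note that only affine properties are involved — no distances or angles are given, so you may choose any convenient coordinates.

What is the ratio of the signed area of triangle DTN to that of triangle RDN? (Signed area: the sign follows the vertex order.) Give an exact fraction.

Assign C = (0, 0), E = (1, 0), D = (0, 1), T = (5, 3) — the answer is frame-independent, so this choice is without loss of generality.
1. N is the midpoint of TC ⇒ N = (5/2, 3/2)
2. M is where the line through E parallel to TC meets line TD ⇒ M = (8, 21/5)
3. R is the midpoint of CM ⇒ R = (4, 21/10)
2·[DTN] = -5/2, 2·[RDN] = 3/4
[DTN]:[RDN] = -5/2:3/4 = -10/3

[DTN]:[RDN] = -10/3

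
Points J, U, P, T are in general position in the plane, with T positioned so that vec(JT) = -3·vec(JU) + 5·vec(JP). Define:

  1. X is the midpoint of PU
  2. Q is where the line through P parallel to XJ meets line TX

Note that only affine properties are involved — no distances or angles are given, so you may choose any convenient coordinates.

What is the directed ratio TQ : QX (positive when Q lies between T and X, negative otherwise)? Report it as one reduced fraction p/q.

TQ:QX = 7

Choose coordinates J = (0, 0), U = (1, 0), P = (0, 1), T = (-3, 5).
1. X is the midpoint of PU ⇒ X = (1/2, 1/2)
2. Q is where the line through P parallel to XJ meets line TX ⇒ Q = (1/16, 17/16)
Q = T + t·(X−T) with t = 7/8, so TQ:QX = t:(1−t) = 7/8:1/8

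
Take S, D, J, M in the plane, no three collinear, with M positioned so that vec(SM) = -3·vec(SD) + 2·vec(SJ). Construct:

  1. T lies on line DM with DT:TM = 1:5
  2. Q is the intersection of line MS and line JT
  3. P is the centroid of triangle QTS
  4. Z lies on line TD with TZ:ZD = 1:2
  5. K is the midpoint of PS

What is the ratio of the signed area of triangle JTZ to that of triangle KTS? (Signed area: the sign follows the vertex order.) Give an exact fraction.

[JTZ]:[KTS] = 8/5

Work in coordinates with S = (0, 0), D = (1, 0), J = (0, 1), M = (-3, 2).
1. T lies on line DM with DT:TM = 1:5 ⇒ T = (1/3, 1/3)
2. Q is the intersection of line MS and line JT ⇒ Q = (3/4, -1/2)
3. P is the centroid of triangle QTS ⇒ P = (13/36, -1/18)
4. Z lies on line TD with TZ:ZD = 1:2 ⇒ Z = (5/9, 2/9)
5. K is the midpoint of PS ⇒ K = (13/72, -1/36)
2·[JTZ] = 1/9, 2·[KTS] = 5/72
[JTZ]:[KTS] = 1/9:5/72 = 8/5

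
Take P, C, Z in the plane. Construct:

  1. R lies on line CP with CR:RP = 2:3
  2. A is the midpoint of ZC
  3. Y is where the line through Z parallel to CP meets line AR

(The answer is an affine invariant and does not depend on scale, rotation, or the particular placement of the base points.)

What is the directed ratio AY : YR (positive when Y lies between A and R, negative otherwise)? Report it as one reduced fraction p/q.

Assign P = (0, 0), C = (1, 0), Z = (0, 1) — the answer is frame-independent, so this choice is without loss of generality.
1. R lies on line CP with CR:RP = 2:3 ⇒ R = (3/5, 0)
2. A is the midpoint of ZC ⇒ A = (1/2, 1/2)
3. Y is where the line through Z parallel to CP meets line AR ⇒ Y = (2/5, 1)
Y = A + t·(R−A) with t = -1, so AY:YR = t:(1−t) = -1:2

AY:YR = -1/2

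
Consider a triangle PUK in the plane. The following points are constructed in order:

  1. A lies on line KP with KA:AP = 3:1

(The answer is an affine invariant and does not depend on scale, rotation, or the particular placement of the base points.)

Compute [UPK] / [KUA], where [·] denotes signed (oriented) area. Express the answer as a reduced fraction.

[UPK]:[KUA] = 4/3

Choose coordinates P = (0, 0), U = (1, 0), K = (0, 1).
1. A lies on line KP with KA:AP = 3:1 ⇒ A = (0, 1/4)
2·[UPK] = -1, 2·[KUA] = -3/4
[UPK]:[KUA] = -1:-3/4 = 4/3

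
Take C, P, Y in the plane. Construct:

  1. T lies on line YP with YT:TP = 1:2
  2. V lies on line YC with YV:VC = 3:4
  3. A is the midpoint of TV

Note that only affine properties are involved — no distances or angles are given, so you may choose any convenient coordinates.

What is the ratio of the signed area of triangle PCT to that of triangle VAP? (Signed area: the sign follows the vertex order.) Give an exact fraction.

Choose coordinates C = (0, 0), P = (1, 0), Y = (0, 1).
1. T lies on line YP with YT:TP = 1:2 ⇒ T = (1/3, 2/3)
2. V lies on line YC with YV:VC = 3:4 ⇒ V = (0, 4/7)
3. A is the midpoint of TV ⇒ A = (1/6, 13/21)
2·[PCT] = -2/3, 2·[VAP] = -1/7
[PCT]:[VAP] = -2/3:-1/7 = 14/3

[PCT]:[VAP] = 14/3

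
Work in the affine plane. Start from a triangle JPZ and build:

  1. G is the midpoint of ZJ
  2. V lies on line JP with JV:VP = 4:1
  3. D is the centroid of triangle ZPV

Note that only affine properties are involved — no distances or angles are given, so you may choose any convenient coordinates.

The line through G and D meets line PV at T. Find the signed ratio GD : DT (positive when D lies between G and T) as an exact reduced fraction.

GD:DT = 1/2

Work in coordinates with J = (0, 0), P = (1, 0), Z = (0, 1).
1. G is the midpoint of ZJ ⇒ G = (0, 1/2)
2. V lies on line JP with JV:VP = 4:1 ⇒ V = (4/5, 0)
3. D is the centroid of triangle ZPV ⇒ D = (3/5, 1/3)
line GD meets PV at T = (9/5, 0)
D = G + t·(T−G) with t = 1/3, so GD:DT = 1/3:2/3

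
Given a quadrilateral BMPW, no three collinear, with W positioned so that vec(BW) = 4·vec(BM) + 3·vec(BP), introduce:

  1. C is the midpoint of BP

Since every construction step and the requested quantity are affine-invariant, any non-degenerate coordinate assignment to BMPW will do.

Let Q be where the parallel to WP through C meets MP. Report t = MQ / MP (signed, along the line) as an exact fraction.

Assign B = (0, 0), M = (1, 0), P = (0, 1), W = (4, 3) — the answer is frame-independent, so this choice is without loss of generality.
1. C is the midpoint of BP ⇒ C = (0, 1/2)
through C parallel to WP: direction (-4, -2); meets MP at Q = (1/3, 2/3)
Q = M + t·(P−M) with t = 2/3

t = 2/3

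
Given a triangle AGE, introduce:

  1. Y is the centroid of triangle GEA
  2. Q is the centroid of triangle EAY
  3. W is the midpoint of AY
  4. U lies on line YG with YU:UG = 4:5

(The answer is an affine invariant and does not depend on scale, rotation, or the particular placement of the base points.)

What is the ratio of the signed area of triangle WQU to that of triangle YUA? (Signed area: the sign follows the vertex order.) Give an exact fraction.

[WQU]:[YUA] = 7/8

Work in coordinates with A = (0, 0), G = (1, 0), E = (0, 1).
1. Y is the centroid of triangle GEA ⇒ Y = (1/3, 1/3)
2. Q is the centroid of triangle EAY ⇒ Q = (1/9, 4/9)
3. W is the midpoint of AY ⇒ W = (1/6, 1/6)
4. U lies on line YG with YU:UG = 4:5 ⇒ U = (17/27, 5/27)
2·[WQU] = -7/54, 2·[YUA] = -4/27
[WQU]:[YUA] = -7/54:-4/27 = 7/8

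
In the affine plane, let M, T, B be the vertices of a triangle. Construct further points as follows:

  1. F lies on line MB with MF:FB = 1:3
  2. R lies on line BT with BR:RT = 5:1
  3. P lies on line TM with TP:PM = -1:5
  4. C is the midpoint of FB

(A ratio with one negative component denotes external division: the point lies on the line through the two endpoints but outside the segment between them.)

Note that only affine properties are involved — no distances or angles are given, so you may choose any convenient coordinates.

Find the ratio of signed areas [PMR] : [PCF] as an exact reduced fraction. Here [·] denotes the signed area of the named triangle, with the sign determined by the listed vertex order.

[PMR]:[PCF] = -4/9

Set M = (0, 0), T = (1, 0), B = (0, 1); any affine frame gives the same invariant.
1. F lies on line MB with MF:FB = 1:3 ⇒ F = (0, 1/4)
2. R lies on line BT with BR:RT = 5:1 ⇒ R = (5/6, 1/6)
3. P lies on line TM with TP:PM = -1:5 ⇒ P = (5/4, 0)
4. C is the midpoint of FB ⇒ C = (0, 5/8)
2·[PMR] = -5/24, 2·[PCF] = 15/32
[PMR]:[PCF] = -5/24:15/32 = -4/9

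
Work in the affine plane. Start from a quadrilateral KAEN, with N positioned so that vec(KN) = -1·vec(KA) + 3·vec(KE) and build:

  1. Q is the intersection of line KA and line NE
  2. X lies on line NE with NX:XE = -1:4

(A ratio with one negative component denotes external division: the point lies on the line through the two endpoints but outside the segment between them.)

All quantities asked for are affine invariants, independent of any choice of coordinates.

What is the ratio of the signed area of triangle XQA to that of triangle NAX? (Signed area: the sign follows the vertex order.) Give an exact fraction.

Assign K = (0, 0), A = (1, 0), E = (0, 1), N = (-1, 3) — the answer is frame-independent, so this choice is without loss of generality.
1. Q is the intersection of line KA and line NE ⇒ Q = (1/2, 0)
2. X lies on line NE with NX:XE = -1:4 ⇒ X = (-4/3, 11/3)
2·[XQA] = 11/6, 2·[NAX] = 1/3
[XQA]:[NAX] = 11/6:1/3 = 11/2

[XQA]:[NAX] = 11/2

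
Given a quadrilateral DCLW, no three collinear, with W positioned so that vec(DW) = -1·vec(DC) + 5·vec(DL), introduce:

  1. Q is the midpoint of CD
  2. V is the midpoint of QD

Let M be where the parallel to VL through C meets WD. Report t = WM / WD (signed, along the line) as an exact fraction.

t = -3

Set D = (0, 0), C = (1, 0), L = (0, 1), W = (-1, 5); any affine frame gives the same invariant.
1. Q is the midpoint of CD ⇒ Q = (1/2, 0)
2. V is the midpoint of QD ⇒ V = (1/4, 0)
through C parallel to VL: direction (-1/4, 1); meets WD at M = (-4, 20)
M = W + t·(D−W) with t = -3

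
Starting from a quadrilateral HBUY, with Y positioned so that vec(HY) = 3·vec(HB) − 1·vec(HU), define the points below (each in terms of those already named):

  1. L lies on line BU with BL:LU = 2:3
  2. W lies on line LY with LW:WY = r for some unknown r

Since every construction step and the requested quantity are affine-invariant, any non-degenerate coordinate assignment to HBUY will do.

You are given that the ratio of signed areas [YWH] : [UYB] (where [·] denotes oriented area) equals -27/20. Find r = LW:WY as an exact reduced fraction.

Choose coordinates H = (0, 0), B = (1, 0), U = (0, 1), Y = (3, -1).
1. L lies on line BU with BL:LU = 2:3 ⇒ L = (3/5, 2/5)
2. With LW:WY = r, write λ = r/(r+1) so W = L + λ·(Y−L); W is affine-linear in λ
Every point depending on W is an affine combination of W and λ-independent points, so each such coordinate is linear in λ; the λ² term in each signed area is a multiple of (Y−L)×(Y−L) = 0, so 2·[YWH] and 2·[UYB] are each linear in λ. Evaluating at λ=0 and λ=1:
  2·[YWH] = -9/5·λ + 9/5,   2·[UYB] = -1
So [YWH]:[UYB] = (-9/5·λ + 9/5) / (-1). Setting this equal to -27/20:
  -9/5·λ + 9/5 = -27/20·(-1)  ⇒  λ = 1/4
Then r = λ/(1−λ) = (1/4)/(3/4) = 1/3. Check: with r = 1/3, W = (6/5, 1/20) and [YWH]:[UYB] = -27/20 as required.

r = 1/3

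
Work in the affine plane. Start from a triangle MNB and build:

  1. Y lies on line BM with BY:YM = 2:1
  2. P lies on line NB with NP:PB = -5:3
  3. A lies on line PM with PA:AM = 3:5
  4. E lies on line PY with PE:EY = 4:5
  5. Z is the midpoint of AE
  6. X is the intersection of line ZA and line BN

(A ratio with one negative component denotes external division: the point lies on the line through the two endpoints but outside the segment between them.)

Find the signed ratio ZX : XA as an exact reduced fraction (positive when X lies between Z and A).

ZX:XA = -145/162

Set M = (0, 0), N = (1, 0), B = (0, 1); any affine frame gives the same invariant.
1. Y lies on line BM with BY:YM = 2:1 ⇒ Y = (0, 1/3)
2. P lies on line NB with NP:PB = -5:3 ⇒ P = (-3/2, 5/2)
3. A lies on line PM with PA:AM = 3:5 ⇒ A = (-15/16, 25/16)
4. E lies on line PY with PE:EY = 4:5 ⇒ E = (-5/6, 83/54)
5. Z is the midpoint of AE ⇒ Z = (-85/96, 1339/864)
6. X is the intersection of line ZA and line BN ⇒ X = (-15/34, 49/34)
X = Z + t·(A−Z) with t = -145/17, so ZX:XA = t:(1−t) = -145/17:162/17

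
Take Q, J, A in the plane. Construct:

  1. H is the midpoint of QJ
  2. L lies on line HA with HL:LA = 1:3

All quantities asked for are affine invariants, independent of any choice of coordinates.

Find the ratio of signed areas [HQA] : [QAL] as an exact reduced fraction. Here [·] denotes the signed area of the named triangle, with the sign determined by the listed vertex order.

[HQA]:[QAL] = 4/3

Work in coordinates with Q = (0, 0), J = (1, 0), A = (0, 1).
1. H is the midpoint of QJ ⇒ H = (1/2, 0)
2. L lies on line HA with HL:LA = 1:3 ⇒ L = (3/8, 1/4)
2·[HQA] = -1/2, 2·[QAL] = -3/8
[HQA]:[QAL] = -1/2:-3/8 = 4/3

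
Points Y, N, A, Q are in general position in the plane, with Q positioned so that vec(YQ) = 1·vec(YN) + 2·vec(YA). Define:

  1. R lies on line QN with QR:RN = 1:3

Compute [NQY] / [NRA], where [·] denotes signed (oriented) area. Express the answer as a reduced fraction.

[NQY]:[NRA] = 4/3

Choose coordinates Y = (0, 0), N = (1, 0), A = (0, 1), Q = (1, 2).
1. R lies on line QN with QR:RN = 1:3 ⇒ R = (1, 3/2)
2·[NQY] = 2, 2·[NRA] = 3/2
[NQY]:[NRA] = 2:3/2 = 4/3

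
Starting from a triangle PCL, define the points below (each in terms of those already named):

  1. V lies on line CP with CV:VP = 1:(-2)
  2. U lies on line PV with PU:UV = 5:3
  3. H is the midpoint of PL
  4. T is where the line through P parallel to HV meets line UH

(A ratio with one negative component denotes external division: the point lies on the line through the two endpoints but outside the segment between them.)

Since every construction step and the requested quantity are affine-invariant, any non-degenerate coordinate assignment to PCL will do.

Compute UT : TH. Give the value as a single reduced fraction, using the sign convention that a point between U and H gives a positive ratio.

Choose coordinates P = (0, 0), C = (1, 0), L = (0, 1).
1. V lies on line CP with CV:VP = 1:(-2) ⇒ V = (2, 0)
2. U lies on line PV with PU:UV = 5:3 ⇒ U = (5/4, 0)
3. H is the midpoint of PL ⇒ H = (0, 1/2)
4. T is where the line through P parallel to HV meets line UH ⇒ T = (10/3, -5/6)
T = U + t·(H−U) with t = -5/3, so UT:TH = t:(1−t) = -5/3:8/3

UT:TH = -5/8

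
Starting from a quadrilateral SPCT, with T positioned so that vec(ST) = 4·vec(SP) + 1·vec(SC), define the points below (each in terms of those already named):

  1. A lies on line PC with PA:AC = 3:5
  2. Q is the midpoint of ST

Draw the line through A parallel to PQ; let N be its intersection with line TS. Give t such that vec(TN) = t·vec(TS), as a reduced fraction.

t = 17/16

Choose coordinates S = (0, 0), P = (1, 0), C = (0, 1), T = (4, 1).
1. A lies on line PC with PA:AC = 3:5 ⇒ A = (5/8, 3/8)
2. Q is the midpoint of ST ⇒ Q = (2, 1/2)
through A parallel to PQ: direction (1, 1/2); meets TS at N = (-1/4, -1/16)
N = T + t·(S−T) with t = 17/16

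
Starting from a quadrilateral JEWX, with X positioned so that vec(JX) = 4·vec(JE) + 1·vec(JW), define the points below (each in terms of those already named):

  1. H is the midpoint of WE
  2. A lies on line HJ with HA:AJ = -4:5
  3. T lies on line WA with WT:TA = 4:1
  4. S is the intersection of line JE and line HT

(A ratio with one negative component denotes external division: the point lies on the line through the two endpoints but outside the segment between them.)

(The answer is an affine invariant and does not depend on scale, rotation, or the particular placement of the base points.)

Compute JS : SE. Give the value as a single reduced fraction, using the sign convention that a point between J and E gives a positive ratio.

JS:SE = 1/16

Set J = (0, 0), E = (1, 0), W = (0, 1), X = (4, 1); any affine frame gives the same invariant.
1. H is the midpoint of WE ⇒ H = (1/2, 1/2)
2. A lies on line HJ with HA:AJ = -4:5 ⇒ A = (5/2, 5/2)
3. T lies on line WA with WT:TA = 4:1 ⇒ T = (2, 11/5)
4. S is the intersection of line JE and line HT ⇒ S = (1/17, 0)
S = J + t·(E−J) with t = 1/17, so JS:SE = t:(1−t) = 1/17:16/17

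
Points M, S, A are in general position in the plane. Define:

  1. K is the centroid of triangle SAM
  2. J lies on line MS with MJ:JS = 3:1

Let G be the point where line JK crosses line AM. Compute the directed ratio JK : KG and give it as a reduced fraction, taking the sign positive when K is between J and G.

JK:KG = 5/4

Choose coordinates M = (0, 0), S = (1, 0), A = (0, 1).
1. K is the centroid of triangle SAM ⇒ K = (1/3, 1/3)
2. J lies on line MS with MJ:JS = 3:1 ⇒ J = (3/4, 0)
line JK meets AM at G = (0, 3/5)
K = J + t·(G−J) with t = 5/9, so JK:KG = 5/9:4/9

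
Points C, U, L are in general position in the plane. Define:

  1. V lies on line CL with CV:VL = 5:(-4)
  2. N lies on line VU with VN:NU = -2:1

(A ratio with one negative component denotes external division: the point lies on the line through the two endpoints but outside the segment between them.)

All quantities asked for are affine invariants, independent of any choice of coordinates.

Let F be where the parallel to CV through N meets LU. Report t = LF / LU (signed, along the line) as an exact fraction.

Choose coordinates C = (0, 0), U = (1, 0), L = (0, 1).
1. V lies on line CL with CV:VL = 5:(-4) ⇒ V = (0, 5)
2. N lies on line VU with VN:NU = -2:1 ⇒ N = (2, -5)
through N parallel to CV: direction (0, 5); meets LU at F = (2, -1)
F = L + t·(U−L) with t = 2

t = 2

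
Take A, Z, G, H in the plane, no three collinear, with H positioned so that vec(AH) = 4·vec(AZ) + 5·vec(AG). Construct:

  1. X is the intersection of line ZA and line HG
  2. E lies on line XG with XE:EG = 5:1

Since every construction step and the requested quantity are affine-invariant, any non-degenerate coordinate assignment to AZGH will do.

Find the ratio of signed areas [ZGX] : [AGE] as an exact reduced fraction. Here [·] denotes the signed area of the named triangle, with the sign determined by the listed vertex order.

Assign A = (0, 0), Z = (1, 0), G = (0, 1), H = (4, 5) — the answer is frame-independent, so this choice is without loss of generality.
1. X is the intersection of line ZA and line HG ⇒ X = (-1, 0)
2. E lies on line XG with XE:EG = 5:1 ⇒ E = (-1/6, 5/6)
2·[ZGX] = 2, 2·[AGE] = 1/6
[ZGX]:[AGE] = 2:1/6 = 12

[ZGX]:[AGE] = 12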